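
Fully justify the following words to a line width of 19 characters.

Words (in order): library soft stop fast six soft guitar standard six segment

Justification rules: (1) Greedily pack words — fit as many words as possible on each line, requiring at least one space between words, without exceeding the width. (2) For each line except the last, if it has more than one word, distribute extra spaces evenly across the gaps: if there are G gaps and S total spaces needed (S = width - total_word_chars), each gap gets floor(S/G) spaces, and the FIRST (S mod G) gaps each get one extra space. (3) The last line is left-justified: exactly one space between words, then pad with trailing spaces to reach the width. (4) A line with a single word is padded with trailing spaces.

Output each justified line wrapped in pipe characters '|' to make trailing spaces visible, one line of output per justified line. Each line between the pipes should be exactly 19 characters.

Line 1: ['library', 'soft', 'stop'] (min_width=17, slack=2)
Line 2: ['fast', 'six', 'soft'] (min_width=13, slack=6)
Line 3: ['guitar', 'standard', 'six'] (min_width=19, slack=0)
Line 4: ['segment'] (min_width=7, slack=12)

Answer: |library  soft  stop|
|fast    six    soft|
|guitar standard six|
|segment            |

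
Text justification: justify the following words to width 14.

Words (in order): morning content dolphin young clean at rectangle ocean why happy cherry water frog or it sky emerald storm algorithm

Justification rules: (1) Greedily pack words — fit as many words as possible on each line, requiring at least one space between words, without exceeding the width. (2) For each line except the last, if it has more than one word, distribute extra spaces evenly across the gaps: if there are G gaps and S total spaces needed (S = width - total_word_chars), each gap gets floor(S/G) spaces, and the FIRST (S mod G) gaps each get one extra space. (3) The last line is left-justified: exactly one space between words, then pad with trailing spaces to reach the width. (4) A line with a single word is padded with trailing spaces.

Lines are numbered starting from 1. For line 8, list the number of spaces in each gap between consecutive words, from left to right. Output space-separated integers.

Answer: 2 1

Derivation:
Line 1: ['morning'] (min_width=7, slack=7)
Line 2: ['content'] (min_width=7, slack=7)
Line 3: ['dolphin', 'young'] (min_width=13, slack=1)
Line 4: ['clean', 'at'] (min_width=8, slack=6)
Line 5: ['rectangle'] (min_width=9, slack=5)
Line 6: ['ocean', 'why'] (min_width=9, slack=5)
Line 7: ['happy', 'cherry'] (min_width=12, slack=2)
Line 8: ['water', 'frog', 'or'] (min_width=13, slack=1)
Line 9: ['it', 'sky', 'emerald'] (min_width=14, slack=0)
Line 10: ['storm'] (min_width=5, slack=9)
Line 11: ['algorithm'] (min_width=9, slack=5)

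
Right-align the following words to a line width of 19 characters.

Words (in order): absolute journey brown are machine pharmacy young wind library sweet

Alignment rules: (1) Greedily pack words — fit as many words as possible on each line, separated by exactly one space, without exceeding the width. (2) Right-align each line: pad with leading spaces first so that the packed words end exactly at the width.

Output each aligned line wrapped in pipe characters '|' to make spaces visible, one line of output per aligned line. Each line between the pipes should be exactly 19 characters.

Line 1: ['absolute', 'journey'] (min_width=16, slack=3)
Line 2: ['brown', 'are', 'machine'] (min_width=17, slack=2)
Line 3: ['pharmacy', 'young', 'wind'] (min_width=19, slack=0)
Line 4: ['library', 'sweet'] (min_width=13, slack=6)

Answer: |   absolute journey|
|  brown are machine|
|pharmacy young wind|
|      library sweet|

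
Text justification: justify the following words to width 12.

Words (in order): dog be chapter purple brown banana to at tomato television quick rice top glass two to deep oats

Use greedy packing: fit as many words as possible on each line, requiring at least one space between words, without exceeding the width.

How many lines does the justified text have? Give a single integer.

Line 1: ['dog', 'be'] (min_width=6, slack=6)
Line 2: ['chapter'] (min_width=7, slack=5)
Line 3: ['purple', 'brown'] (min_width=12, slack=0)
Line 4: ['banana', 'to', 'at'] (min_width=12, slack=0)
Line 5: ['tomato'] (min_width=6, slack=6)
Line 6: ['television'] (min_width=10, slack=2)
Line 7: ['quick', 'rice'] (min_width=10, slack=2)
Line 8: ['top', 'glass'] (min_width=9, slack=3)
Line 9: ['two', 'to', 'deep'] (min_width=11, slack=1)
Line 10: ['oats'] (min_width=4, slack=8)
Total lines: 10

Answer: 10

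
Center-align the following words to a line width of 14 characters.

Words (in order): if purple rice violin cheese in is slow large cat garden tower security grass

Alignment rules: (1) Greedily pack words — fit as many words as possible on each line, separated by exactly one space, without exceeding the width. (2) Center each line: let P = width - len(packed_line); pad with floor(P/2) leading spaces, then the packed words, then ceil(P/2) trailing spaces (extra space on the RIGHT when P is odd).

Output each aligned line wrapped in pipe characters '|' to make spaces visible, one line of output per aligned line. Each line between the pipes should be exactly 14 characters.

Line 1: ['if', 'purple', 'rice'] (min_width=14, slack=0)
Line 2: ['violin', 'cheese'] (min_width=13, slack=1)
Line 3: ['in', 'is', 'slow'] (min_width=10, slack=4)
Line 4: ['large', 'cat'] (min_width=9, slack=5)
Line 5: ['garden', 'tower'] (min_width=12, slack=2)
Line 6: ['security', 'grass'] (min_width=14, slack=0)

Answer: |if purple rice|
|violin cheese |
|  in is slow  |
|  large cat   |
| garden tower |
|security grass|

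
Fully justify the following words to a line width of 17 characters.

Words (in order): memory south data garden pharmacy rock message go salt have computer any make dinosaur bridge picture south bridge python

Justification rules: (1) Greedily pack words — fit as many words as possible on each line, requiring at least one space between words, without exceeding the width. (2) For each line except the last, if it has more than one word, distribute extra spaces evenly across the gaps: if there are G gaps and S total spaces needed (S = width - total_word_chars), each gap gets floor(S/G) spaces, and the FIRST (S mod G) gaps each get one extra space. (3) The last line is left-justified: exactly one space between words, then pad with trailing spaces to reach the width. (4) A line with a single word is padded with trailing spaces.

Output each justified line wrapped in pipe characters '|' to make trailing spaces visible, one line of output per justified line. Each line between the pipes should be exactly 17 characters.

Line 1: ['memory', 'south', 'data'] (min_width=17, slack=0)
Line 2: ['garden', 'pharmacy'] (min_width=15, slack=2)
Line 3: ['rock', 'message', 'go'] (min_width=15, slack=2)
Line 4: ['salt', 'have'] (min_width=9, slack=8)
Line 5: ['computer', 'any', 'make'] (min_width=17, slack=0)
Line 6: ['dinosaur', 'bridge'] (min_width=15, slack=2)
Line 7: ['picture', 'south'] (min_width=13, slack=4)
Line 8: ['bridge', 'python'] (min_width=13, slack=4)

Answer: |memory south data|
|garden   pharmacy|
|rock  message  go|
|salt         have|
|computer any make|
|dinosaur   bridge|
|picture     south|
|bridge python    |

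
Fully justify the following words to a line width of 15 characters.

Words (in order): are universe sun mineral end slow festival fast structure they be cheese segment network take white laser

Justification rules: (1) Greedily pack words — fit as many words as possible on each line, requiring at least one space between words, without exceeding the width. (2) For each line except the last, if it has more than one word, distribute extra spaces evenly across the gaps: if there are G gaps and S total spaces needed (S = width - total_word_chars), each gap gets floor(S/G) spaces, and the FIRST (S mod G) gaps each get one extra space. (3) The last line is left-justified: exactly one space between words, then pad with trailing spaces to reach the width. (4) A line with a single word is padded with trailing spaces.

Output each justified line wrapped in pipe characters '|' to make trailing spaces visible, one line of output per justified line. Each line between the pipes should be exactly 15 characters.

Line 1: ['are', 'universe'] (min_width=12, slack=3)
Line 2: ['sun', 'mineral', 'end'] (min_width=15, slack=0)
Line 3: ['slow', 'festival'] (min_width=13, slack=2)
Line 4: ['fast', 'structure'] (min_width=14, slack=1)
Line 5: ['they', 'be', 'cheese'] (min_width=14, slack=1)
Line 6: ['segment', 'network'] (min_width=15, slack=0)
Line 7: ['take', 'white'] (min_width=10, slack=5)
Line 8: ['laser'] (min_width=5, slack=10)

Answer: |are    universe|
|sun mineral end|
|slow   festival|
|fast  structure|
|they  be cheese|
|segment network|
|take      white|
|laser          |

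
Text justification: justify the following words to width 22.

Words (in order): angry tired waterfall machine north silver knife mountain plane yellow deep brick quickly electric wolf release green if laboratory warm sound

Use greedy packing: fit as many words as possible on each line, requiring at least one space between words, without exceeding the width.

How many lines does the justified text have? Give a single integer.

Answer: 7

Derivation:
Line 1: ['angry', 'tired', 'waterfall'] (min_width=21, slack=1)
Line 2: ['machine', 'north', 'silver'] (min_width=20, slack=2)
Line 3: ['knife', 'mountain', 'plane'] (min_width=20, slack=2)
Line 4: ['yellow', 'deep', 'brick'] (min_width=17, slack=5)
Line 5: ['quickly', 'electric', 'wolf'] (min_width=21, slack=1)
Line 6: ['release', 'green', 'if'] (min_width=16, slack=6)
Line 7: ['laboratory', 'warm', 'sound'] (min_width=21, slack=1)
Total lines: 7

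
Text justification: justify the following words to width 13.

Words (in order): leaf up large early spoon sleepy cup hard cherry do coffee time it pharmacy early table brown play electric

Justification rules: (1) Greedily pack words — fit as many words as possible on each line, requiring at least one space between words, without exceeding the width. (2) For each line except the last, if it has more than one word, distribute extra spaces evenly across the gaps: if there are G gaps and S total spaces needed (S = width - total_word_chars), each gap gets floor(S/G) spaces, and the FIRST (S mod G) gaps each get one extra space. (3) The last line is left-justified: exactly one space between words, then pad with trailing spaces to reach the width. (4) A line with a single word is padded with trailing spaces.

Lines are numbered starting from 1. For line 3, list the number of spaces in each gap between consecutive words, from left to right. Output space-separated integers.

Answer: 4

Derivation:
Line 1: ['leaf', 'up', 'large'] (min_width=13, slack=0)
Line 2: ['early', 'spoon'] (min_width=11, slack=2)
Line 3: ['sleepy', 'cup'] (min_width=10, slack=3)
Line 4: ['hard', 'cherry'] (min_width=11, slack=2)
Line 5: ['do', 'coffee'] (min_width=9, slack=4)
Line 6: ['time', 'it'] (min_width=7, slack=6)
Line 7: ['pharmacy'] (min_width=8, slack=5)
Line 8: ['early', 'table'] (min_width=11, slack=2)
Line 9: ['brown', 'play'] (min_width=10, slack=3)
Line 10: ['electric'] (min_width=8, slack=5)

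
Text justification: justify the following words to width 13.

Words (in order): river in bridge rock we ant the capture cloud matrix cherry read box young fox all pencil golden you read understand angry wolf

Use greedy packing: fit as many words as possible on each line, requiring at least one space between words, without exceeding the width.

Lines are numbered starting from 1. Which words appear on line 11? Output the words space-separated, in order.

Answer: angry wolf

Derivation:
Line 1: ['river', 'in'] (min_width=8, slack=5)
Line 2: ['bridge', 'rock'] (min_width=11, slack=2)
Line 3: ['we', 'ant', 'the'] (min_width=10, slack=3)
Line 4: ['capture', 'cloud'] (min_width=13, slack=0)
Line 5: ['matrix', 'cherry'] (min_width=13, slack=0)
Line 6: ['read', 'box'] (min_width=8, slack=5)
Line 7: ['young', 'fox', 'all'] (min_width=13, slack=0)
Line 8: ['pencil', 'golden'] (min_width=13, slack=0)
Line 9: ['you', 'read'] (min_width=8, slack=5)
Line 10: ['understand'] (min_width=10, slack=3)
Line 11: ['angry', 'wolf'] (min_width=10, slack=3)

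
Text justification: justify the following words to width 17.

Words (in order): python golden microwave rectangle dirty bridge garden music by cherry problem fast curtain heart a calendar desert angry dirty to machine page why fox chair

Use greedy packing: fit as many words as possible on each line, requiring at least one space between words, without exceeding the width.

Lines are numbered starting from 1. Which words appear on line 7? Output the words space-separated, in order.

Line 1: ['python', 'golden'] (min_width=13, slack=4)
Line 2: ['microwave'] (min_width=9, slack=8)
Line 3: ['rectangle', 'dirty'] (min_width=15, slack=2)
Line 4: ['bridge', 'garden'] (min_width=13, slack=4)
Line 5: ['music', 'by', 'cherry'] (min_width=15, slack=2)
Line 6: ['problem', 'fast'] (min_width=12, slack=5)
Line 7: ['curtain', 'heart', 'a'] (min_width=15, slack=2)
Line 8: ['calendar', 'desert'] (min_width=15, slack=2)
Line 9: ['angry', 'dirty', 'to'] (min_width=14, slack=3)
Line 10: ['machine', 'page', 'why'] (min_width=16, slack=1)
Line 11: ['fox', 'chair'] (min_width=9, slack=8)

Answer: curtain heart a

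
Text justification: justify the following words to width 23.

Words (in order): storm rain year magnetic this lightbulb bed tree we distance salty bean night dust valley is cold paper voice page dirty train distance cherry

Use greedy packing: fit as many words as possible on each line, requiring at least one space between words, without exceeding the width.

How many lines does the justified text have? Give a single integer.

Line 1: ['storm', 'rain', 'year'] (min_width=15, slack=8)
Line 2: ['magnetic', 'this', 'lightbulb'] (min_width=23, slack=0)
Line 3: ['bed', 'tree', 'we', 'distance'] (min_width=20, slack=3)
Line 4: ['salty', 'bean', 'night', 'dust'] (min_width=21, slack=2)
Line 5: ['valley', 'is', 'cold', 'paper'] (min_width=20, slack=3)
Line 6: ['voice', 'page', 'dirty', 'train'] (min_width=22, slack=1)
Line 7: ['distance', 'cherry'] (min_width=15, slack=8)
Total lines: 7

Answer: 7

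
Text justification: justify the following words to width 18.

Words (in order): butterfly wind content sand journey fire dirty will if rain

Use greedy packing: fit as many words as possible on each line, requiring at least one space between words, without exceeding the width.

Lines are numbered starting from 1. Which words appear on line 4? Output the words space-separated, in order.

Answer: will if rain

Derivation:
Line 1: ['butterfly', 'wind'] (min_width=14, slack=4)
Line 2: ['content', 'sand'] (min_width=12, slack=6)
Line 3: ['journey', 'fire', 'dirty'] (min_width=18, slack=0)
Line 4: ['will', 'if', 'rain'] (min_width=12, slack=6)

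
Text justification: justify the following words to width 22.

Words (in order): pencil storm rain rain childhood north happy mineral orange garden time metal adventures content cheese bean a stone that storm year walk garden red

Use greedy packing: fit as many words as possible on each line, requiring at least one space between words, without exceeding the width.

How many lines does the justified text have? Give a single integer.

Line 1: ['pencil', 'storm', 'rain', 'rain'] (min_width=22, slack=0)
Line 2: ['childhood', 'north', 'happy'] (min_width=21, slack=1)
Line 3: ['mineral', 'orange', 'garden'] (min_width=21, slack=1)
Line 4: ['time', 'metal', 'adventures'] (min_width=21, slack=1)
Line 5: ['content', 'cheese', 'bean', 'a'] (min_width=21, slack=1)
Line 6: ['stone', 'that', 'storm', 'year'] (min_width=21, slack=1)
Line 7: ['walk', 'garden', 'red'] (min_width=15, slack=7)
Total lines: 7

Answer: 7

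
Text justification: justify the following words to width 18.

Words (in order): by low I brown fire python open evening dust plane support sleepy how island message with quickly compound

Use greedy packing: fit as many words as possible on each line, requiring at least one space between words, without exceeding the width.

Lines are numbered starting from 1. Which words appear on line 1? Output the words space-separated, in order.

Line 1: ['by', 'low', 'I', 'brown'] (min_width=14, slack=4)
Line 2: ['fire', 'python', 'open'] (min_width=16, slack=2)
Line 3: ['evening', 'dust', 'plane'] (min_width=18, slack=0)
Line 4: ['support', 'sleepy', 'how'] (min_width=18, slack=0)
Line 5: ['island', 'message'] (min_width=14, slack=4)
Line 6: ['with', 'quickly'] (min_width=12, slack=6)
Line 7: ['compound'] (min_width=8, slack=10)

Answer: by low I brown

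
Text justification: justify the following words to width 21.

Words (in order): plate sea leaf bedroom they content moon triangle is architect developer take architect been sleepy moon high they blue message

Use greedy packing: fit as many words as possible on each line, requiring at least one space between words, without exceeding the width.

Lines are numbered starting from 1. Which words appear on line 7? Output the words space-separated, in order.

Answer: blue message

Derivation:
Line 1: ['plate', 'sea', 'leaf'] (min_width=14, slack=7)
Line 2: ['bedroom', 'they', 'content'] (min_width=20, slack=1)
Line 3: ['moon', 'triangle', 'is'] (min_width=16, slack=5)
Line 4: ['architect', 'developer'] (min_width=19, slack=2)
Line 5: ['take', 'architect', 'been'] (min_width=19, slack=2)
Line 6: ['sleepy', 'moon', 'high', 'they'] (min_width=21, slack=0)
Line 7: ['blue', 'message'] (min_width=12, slack=9)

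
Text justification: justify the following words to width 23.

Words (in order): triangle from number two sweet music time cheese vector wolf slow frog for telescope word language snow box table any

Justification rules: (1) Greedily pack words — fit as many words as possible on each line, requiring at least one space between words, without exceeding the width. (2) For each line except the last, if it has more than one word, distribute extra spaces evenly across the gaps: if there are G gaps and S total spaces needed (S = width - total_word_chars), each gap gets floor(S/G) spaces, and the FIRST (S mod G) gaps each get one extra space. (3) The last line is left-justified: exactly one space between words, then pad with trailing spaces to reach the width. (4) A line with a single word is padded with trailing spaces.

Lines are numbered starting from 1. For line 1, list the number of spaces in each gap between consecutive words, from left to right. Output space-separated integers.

Line 1: ['triangle', 'from', 'number'] (min_width=20, slack=3)
Line 2: ['two', 'sweet', 'music', 'time'] (min_width=20, slack=3)
Line 3: ['cheese', 'vector', 'wolf', 'slow'] (min_width=23, slack=0)
Line 4: ['frog', 'for', 'telescope', 'word'] (min_width=23, slack=0)
Line 5: ['language', 'snow', 'box', 'table'] (min_width=23, slack=0)
Line 6: ['any'] (min_width=3, slack=20)

Answer: 3 2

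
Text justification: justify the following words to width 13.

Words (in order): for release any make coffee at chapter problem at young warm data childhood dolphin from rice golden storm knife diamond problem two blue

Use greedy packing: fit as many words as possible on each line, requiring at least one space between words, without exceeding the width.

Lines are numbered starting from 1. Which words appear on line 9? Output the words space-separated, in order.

Line 1: ['for', 'release'] (min_width=11, slack=2)
Line 2: ['any', 'make'] (min_width=8, slack=5)
Line 3: ['coffee', 'at'] (min_width=9, slack=4)
Line 4: ['chapter'] (min_width=7, slack=6)
Line 5: ['problem', 'at'] (min_width=10, slack=3)
Line 6: ['young', 'warm'] (min_width=10, slack=3)
Line 7: ['data'] (min_width=4, slack=9)
Line 8: ['childhood'] (min_width=9, slack=4)
Line 9: ['dolphin', 'from'] (min_width=12, slack=1)
Line 10: ['rice', 'golden'] (min_width=11, slack=2)
Line 11: ['storm', 'knife'] (min_width=11, slack=2)
Line 12: ['diamond'] (min_width=7, slack=6)
Line 13: ['problem', 'two'] (min_width=11, slack=2)
Line 14: ['blue'] (min_width=4, slack=9)

Answer: dolphin from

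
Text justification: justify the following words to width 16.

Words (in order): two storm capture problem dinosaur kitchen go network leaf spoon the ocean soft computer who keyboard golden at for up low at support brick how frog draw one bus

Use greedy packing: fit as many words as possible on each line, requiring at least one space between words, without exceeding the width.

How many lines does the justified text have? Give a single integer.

Line 1: ['two', 'storm'] (min_width=9, slack=7)
Line 2: ['capture', 'problem'] (min_width=15, slack=1)
Line 3: ['dinosaur', 'kitchen'] (min_width=16, slack=0)
Line 4: ['go', 'network', 'leaf'] (min_width=15, slack=1)
Line 5: ['spoon', 'the', 'ocean'] (min_width=15, slack=1)
Line 6: ['soft', 'computer'] (min_width=13, slack=3)
Line 7: ['who', 'keyboard'] (min_width=12, slack=4)
Line 8: ['golden', 'at', 'for', 'up'] (min_width=16, slack=0)
Line 9: ['low', 'at', 'support'] (min_width=14, slack=2)
Line 10: ['brick', 'how', 'frog'] (min_width=14, slack=2)
Line 11: ['draw', 'one', 'bus'] (min_width=12, slack=4)
Total lines: 11

Answer: 11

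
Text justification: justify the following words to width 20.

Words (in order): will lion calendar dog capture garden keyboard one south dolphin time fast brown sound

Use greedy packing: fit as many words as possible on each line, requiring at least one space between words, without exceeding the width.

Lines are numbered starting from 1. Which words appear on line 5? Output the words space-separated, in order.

Answer: brown sound

Derivation:
Line 1: ['will', 'lion', 'calendar'] (min_width=18, slack=2)
Line 2: ['dog', 'capture', 'garden'] (min_width=18, slack=2)
Line 3: ['keyboard', 'one', 'south'] (min_width=18, slack=2)
Line 4: ['dolphin', 'time', 'fast'] (min_width=17, slack=3)
Line 5: ['brown', 'sound'] (min_width=11, slack=9)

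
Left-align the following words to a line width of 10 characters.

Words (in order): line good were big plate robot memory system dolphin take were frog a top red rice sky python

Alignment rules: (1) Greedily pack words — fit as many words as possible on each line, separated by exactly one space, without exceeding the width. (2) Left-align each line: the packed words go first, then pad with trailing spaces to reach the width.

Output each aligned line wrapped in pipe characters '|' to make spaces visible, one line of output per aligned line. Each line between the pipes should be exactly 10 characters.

Line 1: ['line', 'good'] (min_width=9, slack=1)
Line 2: ['were', 'big'] (min_width=8, slack=2)
Line 3: ['plate'] (min_width=5, slack=5)
Line 4: ['robot'] (min_width=5, slack=5)
Line 5: ['memory'] (min_width=6, slack=4)
Line 6: ['system'] (min_width=6, slack=4)
Line 7: ['dolphin'] (min_width=7, slack=3)
Line 8: ['take', 'were'] (min_width=9, slack=1)
Line 9: ['frog', 'a', 'top'] (min_width=10, slack=0)
Line 10: ['red', 'rice'] (min_width=8, slack=2)
Line 11: ['sky', 'python'] (min_width=10, slack=0)

Answer: |line good |
|were big  |
|plate     |
|robot     |
|memory    |
|system    |
|dolphin   |
|take were |
|frog a top|
|red rice  |
|sky python|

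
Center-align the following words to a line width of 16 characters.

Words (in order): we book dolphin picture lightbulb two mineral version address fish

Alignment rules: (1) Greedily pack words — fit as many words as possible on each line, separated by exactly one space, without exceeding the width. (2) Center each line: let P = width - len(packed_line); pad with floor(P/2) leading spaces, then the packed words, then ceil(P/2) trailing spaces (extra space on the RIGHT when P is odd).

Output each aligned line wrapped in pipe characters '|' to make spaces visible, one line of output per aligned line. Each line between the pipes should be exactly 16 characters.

Line 1: ['we', 'book', 'dolphin'] (min_width=15, slack=1)
Line 2: ['picture'] (min_width=7, slack=9)
Line 3: ['lightbulb', 'two'] (min_width=13, slack=3)
Line 4: ['mineral', 'version'] (min_width=15, slack=1)
Line 5: ['address', 'fish'] (min_width=12, slack=4)

Answer: |we book dolphin |
|    picture     |
| lightbulb two  |
|mineral version |
|  address fish  |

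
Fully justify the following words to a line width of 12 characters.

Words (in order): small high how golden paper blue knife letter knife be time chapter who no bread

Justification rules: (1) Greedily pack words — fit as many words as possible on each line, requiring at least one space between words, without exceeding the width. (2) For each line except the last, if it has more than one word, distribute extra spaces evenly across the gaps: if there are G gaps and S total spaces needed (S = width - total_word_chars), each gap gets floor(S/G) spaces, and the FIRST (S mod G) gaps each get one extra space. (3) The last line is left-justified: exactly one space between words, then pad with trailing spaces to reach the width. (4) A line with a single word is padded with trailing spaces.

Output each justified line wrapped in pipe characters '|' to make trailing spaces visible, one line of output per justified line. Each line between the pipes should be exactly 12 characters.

Answer: |small   high|
|how   golden|
|paper   blue|
|knife letter|
|knife     be|
|time chapter|
|who no bread|

Derivation:
Line 1: ['small', 'high'] (min_width=10, slack=2)
Line 2: ['how', 'golden'] (min_width=10, slack=2)
Line 3: ['paper', 'blue'] (min_width=10, slack=2)
Line 4: ['knife', 'letter'] (min_width=12, slack=0)
Line 5: ['knife', 'be'] (min_width=8, slack=4)
Line 6: ['time', 'chapter'] (min_width=12, slack=0)
Line 7: ['who', 'no', 'bread'] (min_width=12, slack=0)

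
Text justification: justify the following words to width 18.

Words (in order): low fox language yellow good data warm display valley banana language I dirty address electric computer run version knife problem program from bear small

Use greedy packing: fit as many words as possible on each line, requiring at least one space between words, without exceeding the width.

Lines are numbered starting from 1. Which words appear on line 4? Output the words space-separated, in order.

Answer: valley banana

Derivation:
Line 1: ['low', 'fox', 'language'] (min_width=16, slack=2)
Line 2: ['yellow', 'good', 'data'] (min_width=16, slack=2)
Line 3: ['warm', 'display'] (min_width=12, slack=6)
Line 4: ['valley', 'banana'] (min_width=13, slack=5)
Line 5: ['language', 'I', 'dirty'] (min_width=16, slack=2)
Line 6: ['address', 'electric'] (min_width=16, slack=2)
Line 7: ['computer', 'run'] (min_width=12, slack=6)
Line 8: ['version', 'knife'] (min_width=13, slack=5)
Line 9: ['problem', 'program'] (min_width=15, slack=3)
Line 10: ['from', 'bear', 'small'] (min_width=15, slack=3)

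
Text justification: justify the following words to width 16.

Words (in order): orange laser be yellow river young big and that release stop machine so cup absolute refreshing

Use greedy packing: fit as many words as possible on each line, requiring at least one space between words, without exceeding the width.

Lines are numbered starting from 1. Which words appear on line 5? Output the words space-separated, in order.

Answer: stop machine so

Derivation:
Line 1: ['orange', 'laser', 'be'] (min_width=15, slack=1)
Line 2: ['yellow', 'river'] (min_width=12, slack=4)
Line 3: ['young', 'big', 'and'] (min_width=13, slack=3)
Line 4: ['that', 'release'] (min_width=12, slack=4)
Line 5: ['stop', 'machine', 'so'] (min_width=15, slack=1)
Line 6: ['cup', 'absolute'] (min_width=12, slack=4)
Line 7: ['refreshing'] (min_width=10, slack=6)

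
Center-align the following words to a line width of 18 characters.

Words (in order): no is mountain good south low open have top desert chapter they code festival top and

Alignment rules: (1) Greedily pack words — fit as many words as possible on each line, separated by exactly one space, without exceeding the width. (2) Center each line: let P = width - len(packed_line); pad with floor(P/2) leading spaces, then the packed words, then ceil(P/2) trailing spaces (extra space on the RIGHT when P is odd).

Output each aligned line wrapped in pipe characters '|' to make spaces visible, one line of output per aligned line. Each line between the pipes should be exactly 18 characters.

Answer: |  no is mountain  |
|  good south low  |
|  open have top   |
|  desert chapter  |
|they code festival|
|     top and      |

Derivation:
Line 1: ['no', 'is', 'mountain'] (min_width=14, slack=4)
Line 2: ['good', 'south', 'low'] (min_width=14, slack=4)
Line 3: ['open', 'have', 'top'] (min_width=13, slack=5)
Line 4: ['desert', 'chapter'] (min_width=14, slack=4)
Line 5: ['they', 'code', 'festival'] (min_width=18, slack=0)
Line 6: ['top', 'and'] (min_width=7, slack=11)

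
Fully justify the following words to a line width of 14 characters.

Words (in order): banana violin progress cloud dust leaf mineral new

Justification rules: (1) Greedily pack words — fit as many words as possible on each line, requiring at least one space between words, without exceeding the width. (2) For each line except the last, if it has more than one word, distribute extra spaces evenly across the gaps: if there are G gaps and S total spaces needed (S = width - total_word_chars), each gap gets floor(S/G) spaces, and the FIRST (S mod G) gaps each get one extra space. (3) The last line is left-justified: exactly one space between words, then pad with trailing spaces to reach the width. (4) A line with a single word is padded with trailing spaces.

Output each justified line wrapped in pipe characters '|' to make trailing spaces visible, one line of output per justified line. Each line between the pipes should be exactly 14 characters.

Line 1: ['banana', 'violin'] (min_width=13, slack=1)
Line 2: ['progress', 'cloud'] (min_width=14, slack=0)
Line 3: ['dust', 'leaf'] (min_width=9, slack=5)
Line 4: ['mineral', 'new'] (min_width=11, slack=3)

Answer: |banana  violin|
|progress cloud|
|dust      leaf|
|mineral new   |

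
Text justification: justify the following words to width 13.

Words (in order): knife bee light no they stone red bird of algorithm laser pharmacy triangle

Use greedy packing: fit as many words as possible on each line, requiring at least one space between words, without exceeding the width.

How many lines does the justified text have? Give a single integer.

Line 1: ['knife', 'bee'] (min_width=9, slack=4)
Line 2: ['light', 'no', 'they'] (min_width=13, slack=0)
Line 3: ['stone', 'red'] (min_width=9, slack=4)
Line 4: ['bird', 'of'] (min_width=7, slack=6)
Line 5: ['algorithm'] (min_width=9, slack=4)
Line 6: ['laser'] (min_width=5, slack=8)
Line 7: ['pharmacy'] (min_width=8, slack=5)
Line 8: ['triangle'] (min_width=8, slack=5)
Total lines: 8

Answer: 8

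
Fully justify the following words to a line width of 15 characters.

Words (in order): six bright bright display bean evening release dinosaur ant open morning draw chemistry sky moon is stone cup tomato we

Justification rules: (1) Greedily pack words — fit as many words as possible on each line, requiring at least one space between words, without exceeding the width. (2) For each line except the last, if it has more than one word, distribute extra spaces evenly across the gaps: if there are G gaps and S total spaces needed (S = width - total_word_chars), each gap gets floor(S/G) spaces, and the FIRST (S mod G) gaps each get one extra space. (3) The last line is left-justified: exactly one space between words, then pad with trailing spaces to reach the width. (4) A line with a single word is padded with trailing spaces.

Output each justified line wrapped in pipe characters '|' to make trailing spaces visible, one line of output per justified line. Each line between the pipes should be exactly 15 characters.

Line 1: ['six', 'bright'] (min_width=10, slack=5)
Line 2: ['bright', 'display'] (min_width=14, slack=1)
Line 3: ['bean', 'evening'] (min_width=12, slack=3)
Line 4: ['release'] (min_width=7, slack=8)
Line 5: ['dinosaur', 'ant'] (min_width=12, slack=3)
Line 6: ['open', 'morning'] (min_width=12, slack=3)
Line 7: ['draw', 'chemistry'] (min_width=14, slack=1)
Line 8: ['sky', 'moon', 'is'] (min_width=11, slack=4)
Line 9: ['stone', 'cup'] (min_width=9, slack=6)
Line 10: ['tomato', 'we'] (min_width=9, slack=6)

Answer: |six      bright|
|bright  display|
|bean    evening|
|release        |
|dinosaur    ant|
|open    morning|
|draw  chemistry|
|sky   moon   is|
|stone       cup|
|tomato we      |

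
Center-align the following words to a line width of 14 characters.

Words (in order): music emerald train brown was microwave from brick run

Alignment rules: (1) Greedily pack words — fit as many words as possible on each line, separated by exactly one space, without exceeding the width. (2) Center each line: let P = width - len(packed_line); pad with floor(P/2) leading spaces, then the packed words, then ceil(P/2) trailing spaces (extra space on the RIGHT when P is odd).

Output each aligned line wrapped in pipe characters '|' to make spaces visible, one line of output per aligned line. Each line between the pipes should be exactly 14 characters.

Answer: |music emerald |
| train brown  |
|was microwave |
|from brick run|

Derivation:
Line 1: ['music', 'emerald'] (min_width=13, slack=1)
Line 2: ['train', 'brown'] (min_width=11, slack=3)
Line 3: ['was', 'microwave'] (min_width=13, slack=1)
Line 4: ['from', 'brick', 'run'] (min_width=14, slack=0)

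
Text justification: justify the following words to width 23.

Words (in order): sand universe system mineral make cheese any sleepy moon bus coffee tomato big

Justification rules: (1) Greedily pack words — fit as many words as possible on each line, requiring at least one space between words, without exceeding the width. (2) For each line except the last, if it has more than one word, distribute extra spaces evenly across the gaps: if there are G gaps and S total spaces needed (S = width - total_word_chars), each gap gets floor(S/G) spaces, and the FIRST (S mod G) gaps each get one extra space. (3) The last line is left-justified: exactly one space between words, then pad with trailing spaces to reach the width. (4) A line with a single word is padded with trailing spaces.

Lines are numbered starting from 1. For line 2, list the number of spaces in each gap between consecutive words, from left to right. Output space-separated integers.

Line 1: ['sand', 'universe', 'system'] (min_width=20, slack=3)
Line 2: ['mineral', 'make', 'cheese', 'any'] (min_width=23, slack=0)
Line 3: ['sleepy', 'moon', 'bus', 'coffee'] (min_width=22, slack=1)
Line 4: ['tomato', 'big'] (min_width=10, slack=13)

Answer: 1 1 1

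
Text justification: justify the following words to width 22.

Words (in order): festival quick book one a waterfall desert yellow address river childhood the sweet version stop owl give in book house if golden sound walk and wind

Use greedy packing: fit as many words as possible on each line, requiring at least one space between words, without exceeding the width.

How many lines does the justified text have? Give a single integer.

Line 1: ['festival', 'quick', 'book'] (min_width=19, slack=3)
Line 2: ['one', 'a', 'waterfall', 'desert'] (min_width=22, slack=0)
Line 3: ['yellow', 'address', 'river'] (min_width=20, slack=2)
Line 4: ['childhood', 'the', 'sweet'] (min_width=19, slack=3)
Line 5: ['version', 'stop', 'owl', 'give'] (min_width=21, slack=1)
Line 6: ['in', 'book', 'house', 'if'] (min_width=16, slack=6)
Line 7: ['golden', 'sound', 'walk', 'and'] (min_width=21, slack=1)
Line 8: ['wind'] (min_width=4, slack=18)
Total lines: 8

Answer: 8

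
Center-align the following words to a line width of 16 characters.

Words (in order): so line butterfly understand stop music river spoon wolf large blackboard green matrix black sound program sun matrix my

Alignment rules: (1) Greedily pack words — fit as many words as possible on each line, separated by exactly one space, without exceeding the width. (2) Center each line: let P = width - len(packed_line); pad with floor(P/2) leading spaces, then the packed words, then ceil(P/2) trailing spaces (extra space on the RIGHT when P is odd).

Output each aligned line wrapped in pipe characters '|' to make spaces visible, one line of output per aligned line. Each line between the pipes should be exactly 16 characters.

Line 1: ['so', 'line'] (min_width=7, slack=9)
Line 2: ['butterfly'] (min_width=9, slack=7)
Line 3: ['understand', 'stop'] (min_width=15, slack=1)
Line 4: ['music', 'river'] (min_width=11, slack=5)
Line 5: ['spoon', 'wolf', 'large'] (min_width=16, slack=0)
Line 6: ['blackboard', 'green'] (min_width=16, slack=0)
Line 7: ['matrix', 'black'] (min_width=12, slack=4)
Line 8: ['sound', 'program'] (min_width=13, slack=3)
Line 9: ['sun', 'matrix', 'my'] (min_width=13, slack=3)

Answer: |    so line     |
|   butterfly    |
|understand stop |
|  music river   |
|spoon wolf large|
|blackboard green|
|  matrix black  |
| sound program  |
| sun matrix my  |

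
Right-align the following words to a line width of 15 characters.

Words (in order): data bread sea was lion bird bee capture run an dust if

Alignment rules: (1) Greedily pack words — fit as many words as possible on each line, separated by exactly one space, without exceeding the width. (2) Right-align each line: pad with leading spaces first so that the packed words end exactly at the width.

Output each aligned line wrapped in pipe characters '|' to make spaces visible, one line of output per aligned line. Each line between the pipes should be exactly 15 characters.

Answer: | data bread sea|
|  was lion bird|
|bee capture run|
|     an dust if|

Derivation:
Line 1: ['data', 'bread', 'sea'] (min_width=14, slack=1)
Line 2: ['was', 'lion', 'bird'] (min_width=13, slack=2)
Line 3: ['bee', 'capture', 'run'] (min_width=15, slack=0)
Line 4: ['an', 'dust', 'if'] (min_width=10, slack=5)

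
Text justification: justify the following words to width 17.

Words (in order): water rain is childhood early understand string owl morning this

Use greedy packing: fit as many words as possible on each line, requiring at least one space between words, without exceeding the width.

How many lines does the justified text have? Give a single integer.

Line 1: ['water', 'rain', 'is'] (min_width=13, slack=4)
Line 2: ['childhood', 'early'] (min_width=15, slack=2)
Line 3: ['understand', 'string'] (min_width=17, slack=0)
Line 4: ['owl', 'morning', 'this'] (min_width=16, slack=1)
Total lines: 4

Answer: 4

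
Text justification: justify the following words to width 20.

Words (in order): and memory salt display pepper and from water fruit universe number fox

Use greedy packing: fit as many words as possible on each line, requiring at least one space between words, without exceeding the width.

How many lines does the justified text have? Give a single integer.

Line 1: ['and', 'memory', 'salt'] (min_width=15, slack=5)
Line 2: ['display', 'pepper', 'and'] (min_width=18, slack=2)
Line 3: ['from', 'water', 'fruit'] (min_width=16, slack=4)
Line 4: ['universe', 'number', 'fox'] (min_width=19, slack=1)
Total lines: 4

Answer: 4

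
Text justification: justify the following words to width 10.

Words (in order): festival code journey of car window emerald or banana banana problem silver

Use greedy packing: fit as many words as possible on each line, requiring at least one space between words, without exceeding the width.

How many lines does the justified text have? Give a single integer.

Line 1: ['festival'] (min_width=8, slack=2)
Line 2: ['code'] (min_width=4, slack=6)
Line 3: ['journey', 'of'] (min_width=10, slack=0)
Line 4: ['car', 'window'] (min_width=10, slack=0)
Line 5: ['emerald', 'or'] (min_width=10, slack=0)
Line 6: ['banana'] (min_width=6, slack=4)
Line 7: ['banana'] (min_width=6, slack=4)
Line 8: ['problem'] (min_width=7, slack=3)
Line 9: ['silver'] (min_width=6, slack=4)
Total lines: 9

Answer: 9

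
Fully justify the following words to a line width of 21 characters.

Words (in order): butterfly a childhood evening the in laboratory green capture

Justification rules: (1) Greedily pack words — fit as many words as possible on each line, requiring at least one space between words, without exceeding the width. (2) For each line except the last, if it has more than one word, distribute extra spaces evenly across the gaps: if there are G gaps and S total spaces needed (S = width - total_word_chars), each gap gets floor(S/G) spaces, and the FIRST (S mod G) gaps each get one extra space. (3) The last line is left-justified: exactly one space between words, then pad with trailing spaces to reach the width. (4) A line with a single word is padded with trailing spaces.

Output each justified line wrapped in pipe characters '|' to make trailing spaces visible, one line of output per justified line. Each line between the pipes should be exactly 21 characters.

Line 1: ['butterfly', 'a', 'childhood'] (min_width=21, slack=0)
Line 2: ['evening', 'the', 'in'] (min_width=14, slack=7)
Line 3: ['laboratory', 'green'] (min_width=16, slack=5)
Line 4: ['capture'] (min_width=7, slack=14)

Answer: |butterfly a childhood|
|evening     the    in|
|laboratory      green|
|capture              |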